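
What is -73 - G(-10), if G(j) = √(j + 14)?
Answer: -75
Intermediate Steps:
G(j) = √(14 + j)
-73 - G(-10) = -73 - √(14 - 10) = -73 - √4 = -73 - 1*2 = -73 - 2 = -75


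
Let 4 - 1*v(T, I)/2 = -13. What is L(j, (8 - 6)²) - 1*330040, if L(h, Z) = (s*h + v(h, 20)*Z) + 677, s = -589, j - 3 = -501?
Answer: -35905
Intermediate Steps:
j = -498 (j = 3 - 501 = -498)
v(T, I) = 34 (v(T, I) = 8 - 2*(-13) = 8 + 26 = 34)
L(h, Z) = 677 - 589*h + 34*Z (L(h, Z) = (-589*h + 34*Z) + 677 = 677 - 589*h + 34*Z)
L(j, (8 - 6)²) - 1*330040 = (677 - 589*(-498) + 34*(8 - 6)²) - 1*330040 = (677 + 293322 + 34*2²) - 330040 = (677 + 293322 + 34*4) - 330040 = (677 + 293322 + 136) - 330040 = 294135 - 330040 = -35905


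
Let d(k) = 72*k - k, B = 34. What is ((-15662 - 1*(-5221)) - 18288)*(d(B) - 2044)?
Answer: -10629730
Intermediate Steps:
d(k) = 71*k
((-15662 - 1*(-5221)) - 18288)*(d(B) - 2044) = ((-15662 - 1*(-5221)) - 18288)*(71*34 - 2044) = ((-15662 + 5221) - 18288)*(2414 - 2044) = (-10441 - 18288)*370 = -28729*370 = -10629730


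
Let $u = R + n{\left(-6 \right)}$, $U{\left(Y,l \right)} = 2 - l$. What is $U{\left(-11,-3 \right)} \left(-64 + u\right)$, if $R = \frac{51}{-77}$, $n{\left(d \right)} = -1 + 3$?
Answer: $- \frac{24125}{77} \approx -313.31$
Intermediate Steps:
$n{\left(d \right)} = 2$
$R = - \frac{51}{77}$ ($R = 51 \left(- \frac{1}{77}\right) = - \frac{51}{77} \approx -0.66234$)
$u = \frac{103}{77}$ ($u = - \frac{51}{77} + 2 = \frac{103}{77} \approx 1.3377$)
$U{\left(-11,-3 \right)} \left(-64 + u\right) = \left(2 - -3\right) \left(-64 + \frac{103}{77}\right) = \left(2 + 3\right) \left(- \frac{4825}{77}\right) = 5 \left(- \frac{4825}{77}\right) = - \frac{24125}{77}$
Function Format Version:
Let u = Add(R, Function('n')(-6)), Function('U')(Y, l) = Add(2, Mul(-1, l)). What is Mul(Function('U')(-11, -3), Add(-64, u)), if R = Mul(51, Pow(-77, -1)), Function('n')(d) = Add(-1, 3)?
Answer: Rational(-24125, 77) ≈ -313.31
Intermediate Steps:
Function('n')(d) = 2
R = Rational(-51, 77) (R = Mul(51, Rational(-1, 77)) = Rational(-51, 77) ≈ -0.66234)
u = Rational(103, 77) (u = Add(Rational(-51, 77), 2) = Rational(103, 77) ≈ 1.3377)
Mul(Function('U')(-11, -3), Add(-64, u)) = Mul(Add(2, Mul(-1, -3)), Add(-64, Rational(103, 77))) = Mul(Add(2, 3), Rational(-4825, 77)) = Mul(5, Rational(-4825, 77)) = Rational(-24125, 77)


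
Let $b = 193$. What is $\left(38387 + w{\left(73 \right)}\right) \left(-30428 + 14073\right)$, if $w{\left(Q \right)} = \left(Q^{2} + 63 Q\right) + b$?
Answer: $-793348340$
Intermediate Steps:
$w{\left(Q \right)} = 193 + Q^{2} + 63 Q$ ($w{\left(Q \right)} = \left(Q^{2} + 63 Q\right) + 193 = 193 + Q^{2} + 63 Q$)
$\left(38387 + w{\left(73 \right)}\right) \left(-30428 + 14073\right) = \left(38387 + \left(193 + 73^{2} + 63 \cdot 73\right)\right) \left(-30428 + 14073\right) = \left(38387 + \left(193 + 5329 + 4599\right)\right) \left(-16355\right) = \left(38387 + 10121\right) \left(-16355\right) = 48508 \left(-16355\right) = -793348340$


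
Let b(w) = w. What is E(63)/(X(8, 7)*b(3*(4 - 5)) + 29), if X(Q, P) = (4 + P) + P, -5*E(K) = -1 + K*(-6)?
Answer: -379/125 ≈ -3.0320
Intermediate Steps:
E(K) = ⅕ + 6*K/5 (E(K) = -(-1 + K*(-6))/5 = -(-1 - 6*K)/5 = ⅕ + 6*K/5)
X(Q, P) = 4 + 2*P
E(63)/(X(8, 7)*b(3*(4 - 5)) + 29) = (⅕ + (6/5)*63)/((4 + 2*7)*(3*(4 - 5)) + 29) = (⅕ + 378/5)/((4 + 14)*(3*(-1)) + 29) = 379/(5*(18*(-3) + 29)) = 379/(5*(-54 + 29)) = (379/5)/(-25) = (379/5)*(-1/25) = -379/125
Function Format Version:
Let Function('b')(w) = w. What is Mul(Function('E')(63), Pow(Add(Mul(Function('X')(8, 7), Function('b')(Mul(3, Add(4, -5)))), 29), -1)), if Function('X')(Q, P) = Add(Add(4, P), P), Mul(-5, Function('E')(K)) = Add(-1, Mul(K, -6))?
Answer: Rational(-379, 125) ≈ -3.0320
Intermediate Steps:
Function('E')(K) = Add(Rational(1, 5), Mul(Rational(6, 5), K)) (Function('E')(K) = Mul(Rational(-1, 5), Add(-1, Mul(K, -6))) = Mul(Rational(-1, 5), Add(-1, Mul(-6, K))) = Add(Rational(1, 5), Mul(Rational(6, 5), K)))
Function('X')(Q, P) = Add(4, Mul(2, P))
Mul(Function('E')(63), Pow(Add(Mul(Function('X')(8, 7), Function('b')(Mul(3, Add(4, -5)))), 29), -1)) = Mul(Add(Rational(1, 5), Mul(Rational(6, 5), 63)), Pow(Add(Mul(Add(4, Mul(2, 7)), Mul(3, Add(4, -5))), 29), -1)) = Mul(Add(Rational(1, 5), Rational(378, 5)), Pow(Add(Mul(Add(4, 14), Mul(3, -1)), 29), -1)) = Mul(Rational(379, 5), Pow(Add(Mul(18, -3), 29), -1)) = Mul(Rational(379, 5), Pow(Add(-54, 29), -1)) = Mul(Rational(379, 5), Pow(-25, -1)) = Mul(Rational(379, 5), Rational(-1, 25)) = Rational(-379, 125)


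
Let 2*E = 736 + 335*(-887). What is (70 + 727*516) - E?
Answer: 1046813/2 ≈ 5.2341e+5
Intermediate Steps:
E = -296409/2 (E = (736 + 335*(-887))/2 = (736 - 297145)/2 = (½)*(-296409) = -296409/2 ≈ -1.4820e+5)
(70 + 727*516) - E = (70 + 727*516) - 1*(-296409/2) = (70 + 375132) + 296409/2 = 375202 + 296409/2 = 1046813/2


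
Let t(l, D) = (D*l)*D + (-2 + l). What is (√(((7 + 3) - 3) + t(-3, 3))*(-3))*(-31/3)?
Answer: 155*I ≈ 155.0*I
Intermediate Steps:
t(l, D) = -2 + l + l*D² (t(l, D) = l*D² + (-2 + l) = -2 + l + l*D²)
(√(((7 + 3) - 3) + t(-3, 3))*(-3))*(-31/3) = (√(((7 + 3) - 3) + (-2 - 3 - 3*3²))*(-3))*(-31/3) = (√((10 - 3) + (-2 - 3 - 3*9))*(-3))*(-31*⅓) = (√(7 + (-2 - 3 - 27))*(-3))*(-31/3) = (√(7 - 32)*(-3))*(-31/3) = (√(-25)*(-3))*(-31/3) = ((5*I)*(-3))*(-31/3) = -15*I*(-31/3) = 155*I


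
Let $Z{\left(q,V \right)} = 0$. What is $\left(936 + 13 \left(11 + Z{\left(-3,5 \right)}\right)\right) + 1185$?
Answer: $2264$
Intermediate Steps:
$\left(936 + 13 \left(11 + Z{\left(-3,5 \right)}\right)\right) + 1185 = \left(936 + 13 \left(11 + 0\right)\right) + 1185 = \left(936 + 13 \cdot 11\right) + 1185 = \left(936 + 143\right) + 1185 = 1079 + 1185 = 2264$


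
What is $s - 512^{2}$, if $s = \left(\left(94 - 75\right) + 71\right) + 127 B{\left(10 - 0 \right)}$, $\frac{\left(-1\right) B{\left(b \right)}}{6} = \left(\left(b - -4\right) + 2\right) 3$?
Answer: $-298630$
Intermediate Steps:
$B{\left(b \right)} = -108 - 18 b$ ($B{\left(b \right)} = - 6 \left(\left(b - -4\right) + 2\right) 3 = - 6 \left(\left(b + 4\right) + 2\right) 3 = - 6 \left(\left(4 + b\right) + 2\right) 3 = - 6 \left(6 + b\right) 3 = - 6 \left(18 + 3 b\right) = -108 - 18 b$)
$s = -36486$ ($s = \left(\left(94 - 75\right) + 71\right) + 127 \left(-108 - 18 \left(10 - 0\right)\right) = \left(19 + 71\right) + 127 \left(-108 - 18 \left(10 + 0\right)\right) = 90 + 127 \left(-108 - 180\right) = 90 + 127 \left(-288\right) = 90 - 36576 = -36486$)
$s - 512^{2} = -36486 - 512^{2} = -36486 - 262144 = -298630$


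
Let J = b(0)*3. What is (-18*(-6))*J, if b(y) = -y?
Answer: 0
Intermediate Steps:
J = 0 (J = -1*0*3 = 0*3 = 0)
(-18*(-6))*J = -18*(-6)*0 = 108*0 = 0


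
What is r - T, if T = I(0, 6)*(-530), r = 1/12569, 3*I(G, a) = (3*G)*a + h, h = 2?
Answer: 13323143/37707 ≈ 353.33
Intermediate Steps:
I(G, a) = 2/3 + G*a (I(G, a) = ((3*G)*a + 2)/3 = (3*G*a + 2)/3 = (2 + 3*G*a)/3 = 2/3 + G*a)
r = 1/12569 ≈ 7.9561e-5
T = -1060/3 (T = (2/3 + 0*6)*(-530) = (2/3 + 0)*(-530) = (2/3)*(-530) = -1060/3 ≈ -353.33)
r - T = 1/12569 - 1*(-1060/3) = 1/12569 + 1060/3 = 13323143/37707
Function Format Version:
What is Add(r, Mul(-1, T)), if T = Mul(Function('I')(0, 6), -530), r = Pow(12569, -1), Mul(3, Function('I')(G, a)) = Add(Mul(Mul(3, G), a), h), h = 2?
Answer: Rational(13323143, 37707) ≈ 353.33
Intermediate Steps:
Function('I')(G, a) = Add(Rational(2, 3), Mul(G, a)) (Function('I')(G, a) = Mul(Rational(1, 3), Add(Mul(Mul(3, G), a), 2)) = Mul(Rational(1, 3), Add(Mul(3, G, a), 2)) = Mul(Rational(1, 3), Add(2, Mul(3, G, a))) = Add(Rational(2, 3), Mul(G, a)))
r = Rational(1, 12569) ≈ 7.9561e-5
T = Rational(-1060, 3) (T = Mul(Add(Rational(2, 3), Mul(0, 6)), -530) = Mul(Add(Rational(2, 3), 0), -530) = Mul(Rational(2, 3), -530) = Rational(-1060, 3) ≈ -353.33)
Add(r, Mul(-1, T)) = Add(Rational(1, 12569), Mul(-1, Rational(-1060, 3))) = Add(Rational(1, 12569), Rational(1060, 3)) = Rational(13323143, 37707)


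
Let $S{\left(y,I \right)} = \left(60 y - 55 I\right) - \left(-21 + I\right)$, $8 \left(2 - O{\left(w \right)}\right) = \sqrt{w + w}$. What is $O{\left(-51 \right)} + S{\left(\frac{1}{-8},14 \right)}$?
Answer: $- \frac{1537}{2} - \frac{i \sqrt{102}}{8} \approx -768.5 - 1.2624 i$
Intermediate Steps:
$O{\left(w \right)} = 2 - \frac{\sqrt{2} \sqrt{w}}{8}$ ($O{\left(w \right)} = 2 - \frac{\sqrt{w + w}}{8} = 2 - \frac{\sqrt{2 w}}{8} = 2 - \frac{\sqrt{2} \sqrt{w}}{8}$)
$S{\left(y,I \right)} = 21 - 56 I + 60 y$ ($S{\left(y,I \right)} = \left(- 55 I + 60 y\right) - \left(-21 + I\right) = 21 - 56 I + 60 y$)
$O{\left(-51 \right)} + S{\left(\frac{1}{-8},14 \right)} = \left(2 - \frac{\sqrt{2} \sqrt{-51}}{8}\right) + \left(21 - 784 + \frac{60}{-8}\right) = \left(2 - \frac{\sqrt{2} i \sqrt{51}}{8}\right) + \left(21 - 784 + 60 \left(- \frac{1}{8}\right)\right) = \left(2 - \frac{i \sqrt{102}}{8}\right) - \frac{1541}{2} = - \frac{1537}{2} - \frac{i \sqrt{102}}{8}$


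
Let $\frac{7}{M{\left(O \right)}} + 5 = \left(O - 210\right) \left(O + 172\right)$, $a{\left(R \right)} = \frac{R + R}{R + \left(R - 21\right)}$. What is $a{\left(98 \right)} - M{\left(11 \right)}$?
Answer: $\frac{1019991}{910550} \approx 1.1202$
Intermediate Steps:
$a{\left(R \right)} = \frac{2 R}{-21 + 2 R}$ ($a{\left(R \right)} = \frac{2 R}{R + \left(R - 21\right)} = \frac{2 R}{R + \left(-21 + R\right)} = \frac{2 R}{-21 + 2 R}$)
$M{\left(O \right)} = \frac{7}{-5 + \left(-210 + O\right) \left(172 + O\right)}$ ($M{\left(O \right)} = \frac{7}{-5 + \left(O - 210\right) \left(O + 172\right)} = \frac{7}{-5 + \left(-210 + O\right) \left(172 + O\right)}$)
$a{\left(98 \right)} - M{\left(11 \right)} = 2 \cdot 98 \frac{1}{-21 + 2 \cdot 98} - \frac{7}{-36125 + 11^{2} - 418} = 2 \cdot 98 \frac{1}{-21 + 196} - \frac{7}{-36125 + 121 - 418} = 2 \cdot 98 \cdot \frac{1}{175} - \frac{7}{-36422} = 2 \cdot 98 \cdot \frac{1}{175} - 7 \left(- \frac{1}{36422}\right) = \frac{28}{25} - - \frac{7}{36422} = \frac{28}{25} + \frac{7}{36422} = \frac{1019991}{910550}$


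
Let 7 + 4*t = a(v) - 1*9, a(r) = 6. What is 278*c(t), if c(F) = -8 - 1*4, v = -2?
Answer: -3336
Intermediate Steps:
t = -5/2 (t = -7/4 + (6 - 1*9)/4 = -7/4 + (6 - 9)/4 = -7/4 + (1/4)*(-3) = -7/4 - 3/4 = -5/2 ≈ -2.5000)
c(F) = -12 (c(F) = -8 - 4 = -12)
278*c(t) = 278*(-12) = -3336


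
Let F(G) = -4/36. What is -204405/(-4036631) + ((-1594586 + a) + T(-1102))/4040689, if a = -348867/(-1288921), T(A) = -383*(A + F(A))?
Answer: -45321408888566250149/189209651366272761351 ≈ -0.23953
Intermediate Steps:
F(G) = -1/9 (F(G) = -4*1/36 = -1/9)
T(A) = 383/9 - 383*A (T(A) = -383*(A - 1/9) = -383*(-1/9 + A) = 383/9 - 383*A)
a = 348867/1288921 (a = -348867*(-1/1288921) = 348867/1288921 ≈ 0.27067)
-204405/(-4036631) + ((-1594586 + a) + T(-1102))/4040689 = -204405/(-4036631) + ((-1594586 + 348867/1288921) + (383/9 - 383*(-1102)))/4040689 = -204405*(-1/4036631) + (-2055295032839/1288921 + (383/9 + 422066))*(1/4040689) = 204405/4036631 + (-2055295032839/1288921 + 3798977/9)*(1/4040689) = 204405/4036631 - 13601074061734/11600289*1/4040689 = 204405/4036631 - 13601074061734/46873160159121 = -45321408888566250149/189209651366272761351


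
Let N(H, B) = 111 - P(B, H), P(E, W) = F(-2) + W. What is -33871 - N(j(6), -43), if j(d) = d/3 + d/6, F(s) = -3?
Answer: -33982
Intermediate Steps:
P(E, W) = -3 + W
j(d) = d/2 (j(d) = d*(⅓) + d*(⅙) = d/3 + d/6 = d/2)
N(H, B) = 114 - H (N(H, B) = 111 - (-3 + H) = 111 + (3 - H) = 114 - H)
-33871 - N(j(6), -43) = -33871 - (114 - 6/2) = -33871 - (114 - 1*3) = -33871 - (114 - 3) = -33871 - 1*111 = -33871 - 111 = -33982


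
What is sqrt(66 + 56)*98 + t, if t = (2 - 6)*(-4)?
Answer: 16 + 98*sqrt(122) ≈ 1098.4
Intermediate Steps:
t = 16 (t = -4*(-4) = 16)
sqrt(66 + 56)*98 + t = sqrt(66 + 56)*98 + 16 = sqrt(122)*98 + 16 = 98*sqrt(122) + 16 = 16 + 98*sqrt(122)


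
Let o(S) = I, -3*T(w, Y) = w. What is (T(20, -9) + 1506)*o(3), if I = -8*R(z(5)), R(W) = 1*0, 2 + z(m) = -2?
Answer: 0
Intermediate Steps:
z(m) = -4 (z(m) = -2 - 2 = -4)
T(w, Y) = -w/3
R(W) = 0
I = 0 (I = -8*0 = 0)
o(S) = 0
(T(20, -9) + 1506)*o(3) = (-1/3*20 + 1506)*0 = (-20/3 + 1506)*0 = (4498/3)*0 = 0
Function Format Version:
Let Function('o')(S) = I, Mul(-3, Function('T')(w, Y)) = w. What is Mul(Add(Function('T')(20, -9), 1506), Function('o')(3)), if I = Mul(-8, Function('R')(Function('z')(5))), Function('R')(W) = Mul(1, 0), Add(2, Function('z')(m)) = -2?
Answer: 0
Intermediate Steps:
Function('z')(m) = -4 (Function('z')(m) = Add(-2, -2) = -4)
Function('T')(w, Y) = Mul(Rational(-1, 3), w)
Function('R')(W) = 0
I = 0 (I = Mul(-8, 0) = 0)
Function('o')(S) = 0
Mul(Add(Function('T')(20, -9), 1506), Function('o')(3)) = Mul(Add(Mul(Rational(-1, 3), 20), 1506), 0) = Mul(Add(Rational(-20, 3), 1506), 0) = Mul(Rational(4498, 3), 0) = 0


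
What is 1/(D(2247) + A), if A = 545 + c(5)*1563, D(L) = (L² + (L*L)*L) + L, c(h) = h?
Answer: 1/11350182839 ≈ 8.8104e-11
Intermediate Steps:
D(L) = L + L² + L³ (D(L) = (L² + L²*L) + L = (L² + L³) + L = L + L² + L³)
A = 8360 (A = 545 + 5*1563 = 545 + 7815 = 8360)
1/(D(2247) + A) = 1/(2247*(1 + 2247 + 2247²) + 8360) = 1/(2247*(1 + 2247 + 5049009) + 8360) = 1/(2247*5051257 + 8360) = 1/(11350174479 + 8360) = 1/11350182839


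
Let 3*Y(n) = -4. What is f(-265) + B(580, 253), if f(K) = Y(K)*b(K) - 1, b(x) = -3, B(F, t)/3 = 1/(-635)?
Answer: 1902/635 ≈ 2.9953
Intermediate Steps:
Y(n) = -4/3 (Y(n) = (⅓)*(-4) = -4/3)
B(F, t) = -3/635 (B(F, t) = 3/(-635) = 3*(-1/635) = -3/635)
f(K) = 3 (f(K) = -4/3*(-3) - 1 = 4 - 1 = 3)
f(-265) + B(580, 253) = 3 - 3/635 = 1902/635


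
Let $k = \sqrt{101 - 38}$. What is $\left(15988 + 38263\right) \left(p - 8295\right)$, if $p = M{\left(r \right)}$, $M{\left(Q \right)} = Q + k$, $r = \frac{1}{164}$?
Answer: $- \frac{73801921129}{164} + 162753 \sqrt{7} \approx -4.4958 \cdot 10^{8}$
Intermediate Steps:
$r = \frac{1}{164} \approx 0.0060976$
$k = 3 \sqrt{7}$ ($k = \sqrt{63} = 3 \sqrt{7} \approx 7.9373$)
$M{\left(Q \right)} = Q + 3 \sqrt{7}$
$p = \frac{1}{164} + 3 \sqrt{7} \approx 7.9434$
$\left(15988 + 38263\right) \left(p - 8295\right) = \left(15988 + 38263\right) \left(\left(\frac{1}{164} + 3 \sqrt{7}\right) - 8295\right) = 54251 \left(- \frac{1360379}{164} + 3 \sqrt{7}\right) = - \frac{73801921129}{164} + 162753 \sqrt{7}$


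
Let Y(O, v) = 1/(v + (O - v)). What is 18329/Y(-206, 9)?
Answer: -3775774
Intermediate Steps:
Y(O, v) = 1/O
18329/Y(-206, 9) = 18329/(1/(-206)) = 18329/(-1/206) = 18329*(-206) = -3775774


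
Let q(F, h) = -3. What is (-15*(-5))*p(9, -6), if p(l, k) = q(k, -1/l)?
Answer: -225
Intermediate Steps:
p(l, k) = -3
(-15*(-5))*p(9, -6) = -15*(-5)*(-3) = 75*(-3) = -225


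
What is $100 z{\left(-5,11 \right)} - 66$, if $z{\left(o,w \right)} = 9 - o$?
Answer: $1334$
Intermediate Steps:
$100 z{\left(-5,11 \right)} - 66 = 100 \left(9 - -5\right) - 66 = 100 \left(9 + 5\right) - 66 = 100 \cdot 14 - 66 = 1400 - 66 = 1334$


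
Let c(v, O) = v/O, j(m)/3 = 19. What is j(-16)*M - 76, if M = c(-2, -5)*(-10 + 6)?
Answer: -836/5 ≈ -167.20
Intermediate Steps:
j(m) = 57 (j(m) = 3*19 = 57)
M = -8/5 (M = (-2/(-5))*(-10 + 6) = -2*(-⅕)*(-4) = (⅖)*(-4) = -8/5 ≈ -1.6000)
j(-16)*M - 76 = 57*(-8/5) - 76 = -456/5 - 76 = -836/5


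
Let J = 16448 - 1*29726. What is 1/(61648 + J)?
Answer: 1/48370 ≈ 2.0674e-5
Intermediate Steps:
J = -13278 (J = 16448 - 29726 = -13278)
1/(61648 + J) = 1/(61648 - 13278) = 1/48370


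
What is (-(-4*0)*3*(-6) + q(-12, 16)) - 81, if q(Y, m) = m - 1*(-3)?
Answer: -62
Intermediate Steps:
q(Y, m) = 3 + m (q(Y, m) = m + 3 = 3 + m)
(-(-4*0)*3*(-6) + q(-12, 16)) - 81 = (-(-4*0)*3*(-6) + (3 + 16)) - 81 = (-0*3*(-6) + 19) - 81 = (-1*0*(-6) + 19) - 81 = (0*(-6) + 19) - 81 = (0 + 19) - 81 = 19 - 81 = -62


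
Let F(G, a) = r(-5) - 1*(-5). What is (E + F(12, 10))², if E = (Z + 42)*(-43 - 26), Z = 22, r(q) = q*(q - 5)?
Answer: 19018321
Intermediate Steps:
r(q) = q*(-5 + q)
E = -4416 (E = (22 + 42)*(-43 - 26) = 64*(-69) = -4416)
F(G, a) = 55 (F(G, a) = -5*(-5 - 5) - 1*(-5) = -5*(-10) + 5 = 50 + 5 = 55)
(E + F(12, 10))² = (-4416 + 55)² = (-4361)² = 19018321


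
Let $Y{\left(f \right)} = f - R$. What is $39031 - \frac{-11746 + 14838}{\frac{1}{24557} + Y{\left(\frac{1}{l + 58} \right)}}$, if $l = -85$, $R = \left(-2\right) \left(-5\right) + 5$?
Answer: $\frac{391193675153}{9970115} \approx 39237.0$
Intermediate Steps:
$R = 15$ ($R = 10 + 5 = 15$)
$Y{\left(f \right)} = -15 + f$ ($Y{\left(f \right)} = f - 15 = -15 + f$)
$39031 - \frac{-11746 + 14838}{\frac{1}{24557} + Y{\left(\frac{1}{l + 58} \right)}} = 39031 - \frac{-11746 + 14838}{\frac{1}{24557} - \left(15 - \frac{1}{-85 + 58}\right)} = 39031 - \frac{3092}{\frac{1}{24557} - \left(15 - \frac{1}{-27}\right)} = 39031 - \frac{3092}{\frac{1}{24557} - \frac{406}{27}} = 39031 - \frac{3092}{- \frac{9970115}{663039}} = 39031 - 3092 \left(- \frac{663039}{9970115}\right) = 39031 - - \frac{2050116588}{9970115} = 39031 + \frac{2050116588}{9970115} = \frac{391193675153}{9970115}$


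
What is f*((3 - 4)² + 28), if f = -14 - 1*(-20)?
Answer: 174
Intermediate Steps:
f = 6 (f = -14 + 20 = 6)
f*((3 - 4)² + 28) = 6*((3 - 4)² + 28) = 6*((-1)² + 28) = 6*(1 + 28) = 6*29 = 174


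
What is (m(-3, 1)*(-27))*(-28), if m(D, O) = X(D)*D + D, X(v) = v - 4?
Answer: 13608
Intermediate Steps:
X(v) = -4 + v
m(D, O) = D + D*(-4 + D) (m(D, O) = (-4 + D)*D + D = D*(-4 + D) + D = D + D*(-4 + D))
(m(-3, 1)*(-27))*(-28) = (-3*(-3 - 3)*(-27))*(-28) = (-3*(-6)*(-27))*(-28) = (18*(-27))*(-28) = -486*(-28) = 13608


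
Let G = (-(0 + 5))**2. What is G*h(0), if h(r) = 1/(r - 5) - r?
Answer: -5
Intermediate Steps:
h(r) = 1/(-5 + r) - r
G = 25 (G = (-1*5)**2 = (-5)**2 = 25)
G*h(0) = 25*((1 - 1*0**2 + 5*0)/(-5 + 0)) = 25*((1 - 1*0 + 0)/(-5)) = 25*(-(1 + 0 + 0)/5) = 25*(-1/5*1) = 25*(-1/5) = -5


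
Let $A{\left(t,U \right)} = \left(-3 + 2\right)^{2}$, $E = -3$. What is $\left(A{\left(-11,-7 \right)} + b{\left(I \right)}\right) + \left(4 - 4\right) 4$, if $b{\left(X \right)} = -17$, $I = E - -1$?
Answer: $-16$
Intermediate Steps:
$I = -2$ ($I = -3 - -1 = -3 + 1 = -2$)
$A{\left(t,U \right)} = 1$ ($A{\left(t,U \right)} = \left(-1\right)^{2} = 1$)
$\left(A{\left(-11,-7 \right)} + b{\left(I \right)}\right) + \left(4 - 4\right) 4 = \left(1 - 17\right) + \left(4 - 4\right) 4 = -16 + 0 \cdot 4 = -16 + 0 = -16$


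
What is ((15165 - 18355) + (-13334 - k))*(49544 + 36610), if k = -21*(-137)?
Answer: -1671473754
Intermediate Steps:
k = 2877
((15165 - 18355) + (-13334 - k))*(49544 + 36610) = ((15165 - 18355) + (-13334 - 1*2877))*(49544 + 36610) = (-3190 + (-13334 - 2877))*86154 = (-3190 - 16211)*86154 = -19401*86154 = -1671473754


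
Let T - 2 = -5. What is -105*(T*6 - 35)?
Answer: 5565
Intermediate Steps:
T = -3 (T = 2 - 5 = -3)
-105*(T*6 - 35) = -105*(-3*6 - 35) = -105*(-18 - 35) = -105*(-53) = 5565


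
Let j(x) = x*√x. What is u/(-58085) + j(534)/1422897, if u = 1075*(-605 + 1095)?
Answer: -105350/11617 + 178*√534/474299 ≈ -9.0599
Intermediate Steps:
j(x) = x^(3/2)
u = 526750 (u = 1075*490 = 526750)
u/(-58085) + j(534)/1422897 = 526750/(-58085) + 534^(3/2)/1422897 = 526750*(-1/58085) + (534*√534)*(1/1422897) = -105350/11617 + 178*√534/474299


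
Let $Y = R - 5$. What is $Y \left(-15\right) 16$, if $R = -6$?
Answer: $2640$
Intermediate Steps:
$Y = -11$ ($Y = -6 - 5 = -11$)
$Y \left(-15\right) 16 = \left(-11\right) \left(-15\right) 16 = 165 \cdot 16 = 2640$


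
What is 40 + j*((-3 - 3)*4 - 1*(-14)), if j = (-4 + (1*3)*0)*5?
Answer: 240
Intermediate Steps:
j = -20 (j = (-4 + 3*0)*5 = (-4 + 0)*5 = -4*5 = -20)
40 + j*((-3 - 3)*4 - 1*(-14)) = 40 - 20*((-3 - 3)*4 - 1*(-14)) = 40 - 20*(-6*4 + 14) = 40 - 20*(-24 + 14) = 40 - 20*(-10) = 40 + 200 = 240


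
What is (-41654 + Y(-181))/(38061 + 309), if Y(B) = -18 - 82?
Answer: -6959/6395 ≈ -1.0882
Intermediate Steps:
Y(B) = -100
(-41654 + Y(-181))/(38061 + 309) = (-41654 - 100)/(38061 + 309) = -41754/38370 = -41754*1/38370 = -6959/6395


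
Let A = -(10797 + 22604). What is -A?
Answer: 33401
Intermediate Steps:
A = -33401 (A = -1*33401 = -33401)
-A = -1*(-33401) = 33401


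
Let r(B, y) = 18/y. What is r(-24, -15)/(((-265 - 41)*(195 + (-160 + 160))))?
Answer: 1/49725 ≈ 2.0111e-5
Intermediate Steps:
r(-24, -15)/(((-265 - 41)*(195 + (-160 + 160)))) = (18/(-15))/(((-265 - 41)*(195 + (-160 + 160)))) = (18*(-1/15))/((-306*(195 + 0))) = -6/(5*((-306*195))) = -6/5/(-59670) = -6/5*(-1/59670) = 1/49725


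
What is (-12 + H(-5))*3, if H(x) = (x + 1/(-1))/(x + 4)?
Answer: -18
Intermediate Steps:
H(x) = (-1 + x)/(4 + x) (H(x) = (x - 1)/(4 + x) = (-1 + x)/(4 + x))
(-12 + H(-5))*3 = (-12 + (-1 - 5)/(4 - 5))*3 = (-12 - 6/(-1))*3 = (-12 - 1*(-6))*3 = (-12 + 6)*3 = -6*3 = -18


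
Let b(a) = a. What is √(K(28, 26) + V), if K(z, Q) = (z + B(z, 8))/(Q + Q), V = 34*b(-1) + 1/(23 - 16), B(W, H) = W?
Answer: I*√271453/91 ≈ 5.7254*I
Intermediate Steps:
V = -237/7 (V = 34*(-1) + 1/(23 - 16) = -34 + 1/7 = -34 + ⅐ = -237/7 ≈ -33.857)
K(z, Q) = z/Q (K(z, Q) = (z + z)/(Q + Q) = (2*z)/((2*Q)) = (2*z)*(1/(2*Q)) = z/Q)
√(K(28, 26) + V) = √(28/26 - 237/7) = √(28*(1/26) - 237/7) = √(14/13 - 237/7) = √(-2983/91) = I*√271453/91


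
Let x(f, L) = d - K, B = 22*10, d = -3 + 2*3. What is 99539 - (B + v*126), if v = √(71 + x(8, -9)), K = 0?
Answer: 99319 - 126*√74 ≈ 98235.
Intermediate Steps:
d = 3 (d = -3 + 6 = 3)
B = 220
x(f, L) = 3 (x(f, L) = 3 - 1*0 = 3 + 0 = 3)
v = √74 (v = √(71 + 3) = √74 ≈ 8.6023)
99539 - (B + v*126) = 99539 - (220 + √74*126) = 99539 - (220 + 126*√74) = 99539 + (-220 - 126*√74) = 99319 - 126*√74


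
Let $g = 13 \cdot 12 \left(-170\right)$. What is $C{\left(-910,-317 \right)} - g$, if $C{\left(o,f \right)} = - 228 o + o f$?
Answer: $522470$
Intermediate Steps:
$C{\left(o,f \right)} = - 228 o + f o$
$g = -26520$ ($g = 156 \left(-170\right) = -26520$)
$C{\left(-910,-317 \right)} - g = - 910 \left(-228 - 317\right) - -26520 = \left(-910\right) \left(-545\right) + 26520 = 495950 + 26520 = 522470$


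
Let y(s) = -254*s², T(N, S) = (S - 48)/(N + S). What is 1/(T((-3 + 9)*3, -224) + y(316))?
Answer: -103/2612432536 ≈ -3.9427e-8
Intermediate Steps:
T(N, S) = (-48 + S)/(N + S)
1/(T((-3 + 9)*3, -224) + y(316)) = 1/((-48 - 224)/((-3 + 9)*3 - 224) - 254*316²) = 1/(-272/(6*3 - 224) - 254*99856) = 1/(-272/(18 - 224) - 25363424) = 1/(-272/(-206) - 25363424) = 1/(-1/206*(-272) - 25363424) = 1/(136/103 - 25363424) = 1/(-2612432536/103) = -103/2612432536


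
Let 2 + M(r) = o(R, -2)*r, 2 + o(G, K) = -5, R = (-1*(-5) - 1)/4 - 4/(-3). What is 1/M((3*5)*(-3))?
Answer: 1/313 ≈ 0.0031949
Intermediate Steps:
R = 7/3 (R = (5 - 1)*(1/4) - 4*(-1/3) = 4*(1/4) + 4/3 = 1 + 4/3 = 7/3 ≈ 2.3333)
o(G, K) = -7 (o(G, K) = -2 - 5 = -7)
M(r) = -2 - 7*r
1/M((3*5)*(-3)) = 1/(-2 - 7*3*5*(-3)) = 1/(-2 - 105*(-3)) = 1/(-2 - 7*(-45)) = 1/(-2 + 315) = 1/313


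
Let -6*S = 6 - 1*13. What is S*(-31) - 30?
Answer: -397/6 ≈ -66.167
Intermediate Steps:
S = 7/6 (S = -(6 - 1*13)/6 = -(6 - 13)/6 = -1/6*(-7) = 7/6 ≈ 1.1667)
S*(-31) - 30 = (7/6)*(-31) - 30 = -217/6 - 30 = -397/6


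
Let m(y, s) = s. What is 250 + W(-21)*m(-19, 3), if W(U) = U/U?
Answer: 253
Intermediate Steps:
W(U) = 1
250 + W(-21)*m(-19, 3) = 250 + 1*3 = 250 + 3 = 253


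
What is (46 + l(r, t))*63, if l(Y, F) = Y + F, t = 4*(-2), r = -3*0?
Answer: 2394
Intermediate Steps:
r = 0
t = -8
l(Y, F) = F + Y
(46 + l(r, t))*63 = (46 + (-8 + 0))*63 = (46 - 8)*63 = 38*63 = 2394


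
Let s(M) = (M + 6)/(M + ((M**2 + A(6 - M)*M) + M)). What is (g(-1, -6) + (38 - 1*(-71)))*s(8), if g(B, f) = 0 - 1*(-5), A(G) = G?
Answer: 399/16 ≈ 24.938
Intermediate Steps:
g(B, f) = 5 (g(B, f) = 0 + 5 = 5)
s(M) = (6 + M)/(M**2 + 2*M + M*(6 - M)) (s(M) = (M + 6)/(M + ((M**2 + (6 - M)*M) + M)) = (6 + M)/(M + ((M**2 + M*(6 - M)) + M)) = (6 + M)/(M + (M + M**2 + M*(6 - M))) = (6 + M)/(M**2 + 2*M + M*(6 - M)))
(g(-1, -6) + (38 - 1*(-71)))*s(8) = (5 + (38 - 1*(-71)))*((1/8)*(6 + 8)/8) = (5 + (38 + 71))*((1/8)*(1/8)*14) = (5 + 109)*(7/32) = 114*(7/32) = 399/16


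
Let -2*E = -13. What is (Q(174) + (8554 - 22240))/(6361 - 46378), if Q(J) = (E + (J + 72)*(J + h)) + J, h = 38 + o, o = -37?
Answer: -59089/80034 ≈ -0.73830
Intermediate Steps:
E = 13/2 (E = -1/2*(-13) = 13/2 ≈ 6.5000)
h = 1 (h = 38 - 37 = 1)
Q(J) = 13/2 + J + (1 + J)*(72 + J) (Q(J) = (13/2 + (J + 72)*(J + 1)) + J = (13/2 + (72 + J)*(1 + J)) + J = (13/2 + (1 + J)*(72 + J)) + J = 13/2 + J + (1 + J)*(72 + J))
(Q(174) + (8554 - 22240))/(6361 - 46378) = ((157/2 + 174**2 + 74*174) + (8554 - 22240))/(6361 - 46378) = ((157/2 + 30276 + 12876) - 13686)/(-40017) = (86461/2 - 13686)*(-1/40017) = (59089/2)*(-1/40017) = -59089/80034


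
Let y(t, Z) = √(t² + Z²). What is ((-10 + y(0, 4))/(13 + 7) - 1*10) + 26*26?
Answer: 6657/10 ≈ 665.70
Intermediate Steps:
y(t, Z) = √(Z² + t²)
((-10 + y(0, 4))/(13 + 7) - 1*10) + 26*26 = ((-10 + √(4² + 0²))/(13 + 7) - 1*10) + 26*26 = ((-10 + √(16 + 0))/20 - 10) + 676 = ((-10 + √16)*(1/20) - 10) + 676 = ((-10 + 4)*(1/20) - 10) + 676 = (-6*1/20 - 10) + 676 = (-3/10 - 10) + 676 = -103/10 + 676 = 6657/10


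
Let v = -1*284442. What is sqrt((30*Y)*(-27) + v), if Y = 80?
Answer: I*sqrt(349242) ≈ 590.97*I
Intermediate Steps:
v = -284442
sqrt((30*Y)*(-27) + v) = sqrt((30*80)*(-27) - 284442) = sqrt(2400*(-27) - 284442) = sqrt(-64800 - 284442) = sqrt(-349242) = I*sqrt(349242)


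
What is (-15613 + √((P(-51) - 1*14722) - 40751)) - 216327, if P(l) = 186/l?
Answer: -231940 + 7*I*√327199/17 ≈ -2.3194e+5 + 235.53*I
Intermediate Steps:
(-15613 + √((P(-51) - 1*14722) - 40751)) - 216327 = (-15613 + √((186/(-51) - 1*14722) - 40751)) - 216327 = (-15613 + √((186*(-1/51) - 14722) - 40751)) - 216327 = (-15613 + √((-62/17 - 14722) - 40751)) - 216327 = (-15613 + √(-250336/17 - 40751)) - 216327 = (-15613 + √(-943103/17)) - 216327 = (-15613 + 7*I*√327199/17) - 216327 = -231940 + 7*I*√327199/17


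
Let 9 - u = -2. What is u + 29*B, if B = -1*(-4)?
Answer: 127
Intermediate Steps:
u = 11 (u = 9 - 1*(-2) = 9 + 2 = 11)
B = 4
u + 29*B = 11 + 29*4 = 11 + 116 = 127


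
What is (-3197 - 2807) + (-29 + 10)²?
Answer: -5643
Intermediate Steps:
(-3197 - 2807) + (-29 + 10)² = -6004 + (-19)² = -6004 + 361 = -5643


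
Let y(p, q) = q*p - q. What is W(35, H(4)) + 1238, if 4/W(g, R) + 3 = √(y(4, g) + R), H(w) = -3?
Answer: 38382/31 + 4*√102/93 ≈ 1238.6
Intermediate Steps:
y(p, q) = -q + p*q (y(p, q) = p*q - q = -q + p*q)
W(g, R) = 4/(-3 + √(R + 3*g)) (W(g, R) = 4/(-3 + √(g*(-1 + 4) + R)) = 4/(-3 + √(g*3 + R)) = 4/(-3 + √(3*g + R)) = 4/(-3 + √(R + 3*g)))
W(35, H(4)) + 1238 = 4/(-3 + √(-3 + 3*35)) + 1238 = 4/(-3 + √(-3 + 105)) + 1238 = 4/(-3 + √102) + 1238 = 1238 + 4/(-3 + √102)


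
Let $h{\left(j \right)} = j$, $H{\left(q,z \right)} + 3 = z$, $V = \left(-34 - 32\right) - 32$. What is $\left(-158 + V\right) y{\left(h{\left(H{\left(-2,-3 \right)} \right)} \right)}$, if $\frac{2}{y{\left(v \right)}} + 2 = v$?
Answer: $64$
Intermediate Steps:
$V = -98$ ($V = \left(-34 - 32\right) - 32 = -66 - 32 = -98$)
$H{\left(q,z \right)} = -3 + z$
$y{\left(v \right)} = \frac{2}{-2 + v}$
$\left(-158 + V\right) y{\left(h{\left(H{\left(-2,-3 \right)} \right)} \right)} = \left(-158 - 98\right) \frac{2}{-2 - 6} = - 256 \frac{2}{-2 - 6} = - 256 \frac{2}{-8} = - 256 \cdot 2 \left(- \frac{1}{8}\right) = \left(-256\right) \left(- \frac{1}{4}\right) = 64$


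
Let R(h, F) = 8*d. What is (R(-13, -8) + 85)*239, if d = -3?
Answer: 14579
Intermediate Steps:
R(h, F) = -24 (R(h, F) = 8*(-3) = -24)
(R(-13, -8) + 85)*239 = (-24 + 85)*239 = 61*239 = 14579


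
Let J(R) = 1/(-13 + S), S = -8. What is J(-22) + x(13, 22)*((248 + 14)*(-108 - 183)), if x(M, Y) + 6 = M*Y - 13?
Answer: -427488895/21 ≈ -2.0357e+7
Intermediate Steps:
x(M, Y) = -19 + M*Y (x(M, Y) = -6 + (M*Y - 13) = -6 + (-13 + M*Y) = -19 + M*Y)
J(R) = -1/21 (J(R) = 1/(-13 - 8) = 1/(-21) = -1/21)
J(-22) + x(13, 22)*((248 + 14)*(-108 - 183)) = -1/21 + (-19 + 13*22)*((248 + 14)*(-108 - 183)) = -1/21 + (-19 + 286)*(262*(-291)) = -1/21 + 267*(-76242) = -1/21 - 20356614 = -427488895/21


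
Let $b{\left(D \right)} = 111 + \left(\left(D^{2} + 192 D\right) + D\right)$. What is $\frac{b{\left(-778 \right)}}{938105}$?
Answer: $\frac{455241}{938105} \approx 0.48528$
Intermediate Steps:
$b{\left(D \right)} = 111 + D^{2} + 193 D$ ($b{\left(D \right)} = 111 + \left(D^{2} + 193 D\right) = 111 + D^{2} + 193 D$)
$\frac{b{\left(-778 \right)}}{938105} = \frac{111 + \left(-778\right)^{2} + 193 \left(-778\right)}{938105} = \left(111 + 605284 - 150154\right) \frac{1}{938105} = 455241 \cdot \frac{1}{938105} = \frac{455241}{938105}$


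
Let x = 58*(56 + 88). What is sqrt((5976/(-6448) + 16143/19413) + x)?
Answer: sqrt(25243868368541914)/1738542 ≈ 91.389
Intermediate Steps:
x = 8352 (x = 58*144 = 8352)
sqrt((5976/(-6448) + 16143/19413) + x) = sqrt((5976/(-6448) + 16143/19413) + 8352) = sqrt((5976*(-1/6448) + 16143*(1/19413)) + 8352) = sqrt((-747/806 + 5381/6471) + 8352) = sqrt(-496751/5215626 + 8352) = sqrt(43560411601/5215626) = sqrt(25243868368541914)/1738542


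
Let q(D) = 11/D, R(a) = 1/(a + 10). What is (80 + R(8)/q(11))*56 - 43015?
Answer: -346787/9 ≈ -38532.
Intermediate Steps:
R(a) = 1/(10 + a)
(80 + R(8)/q(11))*56 - 43015 = (80 + 1/((10 + 8)*((11/11))))*56 - 43015 = (80 + 1/(18*((11*(1/11)))))*56 - 43015 = (80 + (1/18)/1)*56 - 43015 = (80 + (1/18)*1)*56 - 43015 = (80 + 1/18)*56 - 43015 = (1441/18)*56 - 43015 = 40348/9 - 43015 = -346787/9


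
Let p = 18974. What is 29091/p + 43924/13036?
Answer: 303161063/61836266 ≈ 4.9026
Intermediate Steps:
29091/p + 43924/13036 = 29091/18974 + 43924/13036 = 29091*(1/18974) + 43924*(1/13036) = 29091/18974 + 10981/3259 = 303161063/61836266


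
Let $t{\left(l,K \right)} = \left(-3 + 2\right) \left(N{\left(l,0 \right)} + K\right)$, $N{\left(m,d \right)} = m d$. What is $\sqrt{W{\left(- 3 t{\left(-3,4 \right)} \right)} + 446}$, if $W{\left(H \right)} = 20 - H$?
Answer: $\sqrt{454} \approx 21.307$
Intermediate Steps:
$N{\left(m,d \right)} = d m$
$t{\left(l,K \right)} = - K$ ($t{\left(l,K \right)} = \left(-3 + 2\right) \left(0 l + K\right) = - (0 + K) = - K$)
$\sqrt{W{\left(- 3 t{\left(-3,4 \right)} \right)} + 446} = \sqrt{\left(20 - - 3 \left(\left(-1\right) 4\right)\right) + 446} = \sqrt{\left(20 - \left(-3\right) \left(-4\right)\right) + 446} = \sqrt{\left(20 - 12\right) + 446} = \sqrt{8 + 446} = \sqrt{454}$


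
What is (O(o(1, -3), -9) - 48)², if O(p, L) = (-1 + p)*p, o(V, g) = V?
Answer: 2304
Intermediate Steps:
O(p, L) = p*(-1 + p)
(O(o(1, -3), -9) - 48)² = (1*(-1 + 1) - 48)² = (1*0 - 48)² = (0 - 48)² = (-48)² = 2304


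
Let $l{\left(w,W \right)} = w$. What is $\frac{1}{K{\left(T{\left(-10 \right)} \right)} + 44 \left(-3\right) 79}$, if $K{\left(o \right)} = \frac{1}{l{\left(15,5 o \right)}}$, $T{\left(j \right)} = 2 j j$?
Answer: $- \frac{15}{156419} \approx -9.5896 \cdot 10^{-5}$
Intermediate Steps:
$T{\left(j \right)} = 2 j^{2}$
$K{\left(o \right)} = \frac{1}{15}$
$\frac{1}{K{\left(T{\left(-10 \right)} \right)} + 44 \left(-3\right) 79} = \frac{1}{\frac{1}{15} + 44 \left(-3\right) 79} = \frac{1}{\frac{1}{15} - 10428} = \frac{1}{- \frac{156419}{15}} = - \frac{15}{156419}$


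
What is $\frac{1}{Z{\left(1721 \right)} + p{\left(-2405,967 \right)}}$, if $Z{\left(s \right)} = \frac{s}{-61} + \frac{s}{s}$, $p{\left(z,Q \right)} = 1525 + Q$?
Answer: $\frac{61}{150352} \approx 0.00040571$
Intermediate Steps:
$Z{\left(s \right)} = 1 - \frac{s}{61}$ ($Z{\left(s \right)} = s \left(- \frac{1}{61}\right) + 1 = - \frac{s}{61} + 1 = 1 - \frac{s}{61}$)
$\frac{1}{Z{\left(1721 \right)} + p{\left(-2405,967 \right)}} = \frac{1}{\left(1 - \frac{1721}{61}\right) + \left(1525 + 967\right)} = \frac{1}{\left(1 - \frac{1721}{61}\right) + 2492} = \frac{1}{- \frac{1660}{61} + 2492} = \frac{1}{\frac{150352}{61}} = \frac{61}{150352}$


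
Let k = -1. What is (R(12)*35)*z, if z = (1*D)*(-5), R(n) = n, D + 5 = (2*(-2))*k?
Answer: 2100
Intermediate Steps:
D = -1 (D = -5 + (2*(-2))*(-1) = -5 - 4*(-1) = -5 + 4 = -1)
z = 5 (z = (1*(-1))*(-5) = -1*(-5) = 5)
(R(12)*35)*z = (12*35)*5 = 420*5 = 2100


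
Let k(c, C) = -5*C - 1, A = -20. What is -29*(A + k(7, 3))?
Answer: 1044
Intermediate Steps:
k(c, C) = -1 - 5*C
-29*(A + k(7, 3)) = -29*(-20 + (-1 - 5*3)) = -29*(-20 + (-1 - 15)) = -29*(-20 - 16) = -29*(-36) = 1044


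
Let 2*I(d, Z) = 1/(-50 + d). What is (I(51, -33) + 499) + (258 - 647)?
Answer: 221/2 ≈ 110.50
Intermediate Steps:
I(d, Z) = 1/(2*(-50 + d))
(I(51, -33) + 499) + (258 - 647) = (1/(2*(-50 + 51)) + 499) + (258 - 647) = ((½)/1 + 499) - 389 = ((½)*1 + 499) - 389 = (½ + 499) - 389 = 999/2 - 389 = 221/2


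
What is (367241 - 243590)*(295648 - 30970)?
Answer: 32727699378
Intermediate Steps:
(367241 - 243590)*(295648 - 30970) = 123651*264678 = 32727699378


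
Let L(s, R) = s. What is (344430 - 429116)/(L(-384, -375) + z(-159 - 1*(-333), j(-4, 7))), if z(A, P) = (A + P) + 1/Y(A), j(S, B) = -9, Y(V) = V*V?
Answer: 2563953336/6630443 ≈ 386.69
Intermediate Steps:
Y(V) = V²
z(A, P) = A + P + A⁻² (z(A, P) = (A + P) + 1/(A²) = (A + P) + A⁻² = A + P + A⁻²)
(344430 - 429116)/(L(-384, -375) + z(-159 - 1*(-333), j(-4, 7))) = (344430 - 429116)/(-384 + ((-159 - 1*(-333)) - 9 + (-159 - 1*(-333))⁻²)) = -84686/(-384 + ((-159 + 333) - 9 + (-159 + 333)⁻²)) = -84686/(-384 + (174 - 9 + 174⁻²)) = -84686/(-384 + (174 - 9 + 1/30276)) = -84686/(-384 + 4995541/30276) = -84686/(-6630443/30276) = -84686*(-30276/6630443) = 2563953336/6630443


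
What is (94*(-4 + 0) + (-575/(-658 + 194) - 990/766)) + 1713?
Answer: 237591489/177712 ≈ 1336.9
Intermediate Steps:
(94*(-4 + 0) + (-575/(-658 + 194) - 990/766)) + 1713 = (94*(-4) + (-575/(-464) - 990*1/766)) + 1713 = (-376 + (-575*(-1/464) - 495/383)) + 1713 = (-376 + (575/464 - 495/383)) + 1713 = (-376 - 9455/177712) + 1713 = -66829167/177712 + 1713 = 237591489/177712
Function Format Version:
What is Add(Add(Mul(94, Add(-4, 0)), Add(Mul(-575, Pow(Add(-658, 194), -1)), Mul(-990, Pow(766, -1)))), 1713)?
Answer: Rational(237591489, 177712) ≈ 1336.9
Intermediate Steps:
Add(Add(Mul(94, Add(-4, 0)), Add(Mul(-575, Pow(Add(-658, 194), -1)), Mul(-990, Pow(766, -1)))), 1713) = Add(Add(Mul(94, -4), Add(Mul(-575, Pow(-464, -1)), Mul(-990, Rational(1, 766)))), 1713) = Add(Add(-376, Add(Mul(-575, Rational(-1, 464)), Rational(-495, 383))), 1713) = Add(Add(-376, Add(Rational(575, 464), Rational(-495, 383))), 1713) = Add(Add(-376, Rational(-9455, 177712)), 1713) = Add(Rational(-66829167, 177712), 1713) = Rational(237591489, 177712)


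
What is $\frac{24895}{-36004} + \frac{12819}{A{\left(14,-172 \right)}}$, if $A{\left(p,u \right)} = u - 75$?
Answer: $- \frac{467684341}{8892988} \approx -52.59$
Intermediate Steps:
$A{\left(p,u \right)} = -75 + u$
$\frac{24895}{-36004} + \frac{12819}{A{\left(14,-172 \right)}} = \frac{24895}{-36004} + \frac{12819}{-75 - 172} = 24895 \left(- \frac{1}{36004}\right) + \frac{12819}{-247} = - \frac{24895}{36004} + 12819 \left(- \frac{1}{247}\right) = - \frac{24895}{36004} - \frac{12819}{247} = - \frac{467684341}{8892988}$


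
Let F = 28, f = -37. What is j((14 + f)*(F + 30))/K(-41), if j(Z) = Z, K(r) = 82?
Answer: -667/41 ≈ -16.268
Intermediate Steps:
j((14 + f)*(F + 30))/K(-41) = ((14 - 37)*(28 + 30))/82 = -23*58*(1/82) = -1334*1/82 = -667/41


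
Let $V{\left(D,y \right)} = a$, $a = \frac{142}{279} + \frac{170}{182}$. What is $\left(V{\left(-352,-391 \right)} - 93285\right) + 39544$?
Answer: $- \frac{1364393612}{25389} \approx -53740.0$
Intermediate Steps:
$a = \frac{36637}{25389}$ ($a = 142 \cdot \frac{1}{279} + 170 \cdot \frac{1}{182} = \frac{142}{279} + \frac{85}{91} = \frac{36637}{25389} \approx 1.443$)
$V{\left(D,y \right)} = \frac{36637}{25389}$
$\left(V{\left(-352,-391 \right)} - 93285\right) + 39544 = \left(\frac{36637}{25389} - 93285\right) + 39544 = - \frac{2368376228}{25389} + 39544 = - \frac{1364393612}{25389}$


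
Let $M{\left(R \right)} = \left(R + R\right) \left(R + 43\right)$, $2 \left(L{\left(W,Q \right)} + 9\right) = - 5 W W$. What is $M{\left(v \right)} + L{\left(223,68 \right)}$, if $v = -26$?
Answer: $- \frac{250431}{2} \approx -1.2522 \cdot 10^{5}$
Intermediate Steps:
$L{\left(W,Q \right)} = -9 - \frac{5 W^{2}}{2}$ ($L{\left(W,Q \right)} = -9 + \frac{- 5 W W}{2} = -9 + \frac{\left(-5\right) W^{2}}{2} = -9 - \frac{5 W^{2}}{2}$)
$M{\left(R \right)} = 2 R \left(43 + R\right)$
$M{\left(v \right)} + L{\left(223,68 \right)} = 2 \left(-26\right) \left(43 - 26\right) - \left(9 + \frac{5 \cdot 223^{2}}{2}\right) = 2 \left(-26\right) 17 - \frac{248663}{2} = -884 - \frac{248663}{2} = - \frac{250431}{2}$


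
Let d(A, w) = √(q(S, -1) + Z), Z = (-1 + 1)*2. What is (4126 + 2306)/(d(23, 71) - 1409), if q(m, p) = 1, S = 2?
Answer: -201/44 ≈ -4.5682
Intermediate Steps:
Z = 0 (Z = 0*2 = 0)
d(A, w) = 1 (d(A, w) = √(1 + 0) = √1 = 1)
(4126 + 2306)/(d(23, 71) - 1409) = (4126 + 2306)/(1 - 1409) = 6432/(-1408) = 6432*(-1/1408) = -201/44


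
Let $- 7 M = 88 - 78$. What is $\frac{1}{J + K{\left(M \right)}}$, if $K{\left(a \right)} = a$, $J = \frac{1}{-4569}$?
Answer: $- \frac{31983}{45697} \approx -0.69989$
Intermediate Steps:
$J = - \frac{1}{4569} \approx -0.00021887$
$M = - \frac{10}{7}$ ($M = - \frac{88 - 78}{7} = \left(- \frac{1}{7}\right) 10 = - \frac{10}{7} \approx -1.4286$)
$\frac{1}{J + K{\left(M \right)}} = \frac{1}{- \frac{1}{4569} - \frac{10}{7}} = \frac{1}{- \frac{45697}{31983}} = - \frac{31983}{45697}$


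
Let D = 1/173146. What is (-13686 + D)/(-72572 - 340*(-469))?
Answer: -2369676155/15044309648 ≈ -0.15751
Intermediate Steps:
D = 1/173146 ≈ 5.7755e-6
(-13686 + D)/(-72572 - 340*(-469)) = (-13686 + 1/173146)/(-72572 - 340*(-469)) = -2369676155/(173146*(-72572 + 159460)) = -2369676155/173146/86888 = -2369676155/173146*1/86888 = -2369676155/15044309648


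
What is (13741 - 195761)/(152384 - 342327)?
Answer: 9580/9997 ≈ 0.95829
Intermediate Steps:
(13741 - 195761)/(152384 - 342327) = -182020/(-189943) = -182020*(-1/189943) = 9580/9997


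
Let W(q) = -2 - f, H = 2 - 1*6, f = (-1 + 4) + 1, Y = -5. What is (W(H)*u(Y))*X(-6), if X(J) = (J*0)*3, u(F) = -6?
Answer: 0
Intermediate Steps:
f = 4 (f = 3 + 1 = 4)
X(J) = 0 (X(J) = 0*3 = 0)
H = -4 (H = 2 - 6 = -4)
W(q) = -6 (W(q) = -2 - 1*4 = -2 - 4 = -6)
(W(H)*u(Y))*X(-6) = -6*(-6)*0 = 36*0 = 0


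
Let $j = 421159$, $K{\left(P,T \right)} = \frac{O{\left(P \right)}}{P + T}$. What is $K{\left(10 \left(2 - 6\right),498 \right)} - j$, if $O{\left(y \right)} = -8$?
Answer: $- \frac{96445415}{229} \approx -4.2116 \cdot 10^{5}$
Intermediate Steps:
$K{\left(P,T \right)} = - \frac{8}{P + T}$
$K{\left(10 \left(2 - 6\right),498 \right)} - j = - \frac{8}{10 \left(2 - 6\right) + 498} - 421159 = - \frac{8}{10 \left(-4\right) + 498} - 421159 = - \frac{8}{-40 + 498} - 421159 = - \frac{8}{458} - 421159 = \left(-8\right) \frac{1}{458} - 421159 = - \frac{4}{229} - 421159 = - \frac{96445415}{229}$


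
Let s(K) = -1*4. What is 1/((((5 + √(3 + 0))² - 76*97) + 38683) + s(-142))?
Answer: 2089/65458795 - 2*√3/196376385 ≈ 3.1896e-5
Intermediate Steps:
s(K) = -4
1/((((5 + √(3 + 0))² - 76*97) + 38683) + s(-142)) = 1/((((5 + √(3 + 0))² - 76*97) + 38683) - 4) = 1/((((5 + √3)² - 7372) + 38683) - 4) = 1/(((-7372 + (5 + √3)²) + 38683) - 4) = 1/((31311 + (5 + √3)²) - 4) = 1/(31307 + (5 + √3)²)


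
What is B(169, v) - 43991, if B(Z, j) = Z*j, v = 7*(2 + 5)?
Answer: -35710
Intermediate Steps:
v = 49 (v = 7*7 = 49)
B(169, v) - 43991 = 169*49 - 43991 = 8281 - 43991 = -35710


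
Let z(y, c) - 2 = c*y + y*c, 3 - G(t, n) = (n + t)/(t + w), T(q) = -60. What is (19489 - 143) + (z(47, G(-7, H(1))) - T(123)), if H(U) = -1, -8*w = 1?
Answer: 1116314/57 ≈ 19584.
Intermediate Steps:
w = -⅛ (w = -⅛*1 = -⅛ ≈ -0.12500)
G(t, n) = 3 - (n + t)/(-⅛ + t) (G(t, n) = 3 - (n + t)/(t - ⅛) = 3 - (n + t)/(-⅛ + t))
z(y, c) = 2 + 2*c*y (z(y, c) = 2 + (c*y + y*c) = 2 + (c*y + c*y) = 2 + 2*c*y)
(19489 - 143) + (z(47, G(-7, H(1))) - T(123)) = (19489 - 143) + ((2 + 2*((-3 - 8*(-1) + 16*(-7))/(-1 + 8*(-7)))*47) - 1*(-60)) = 19346 + ((2 + 2*((-3 + 8 - 112)/(-1 - 56))*47) + 60) = 19346 + ((2 + 2*(-107/(-57))*47) + 60) = 19346 + ((2 + 2*(-1/57*(-107))*47) + 60) = 19346 + ((2 + 2*(107/57)*47) + 60) = 19346 + ((2 + 10058/57) + 60) = 19346 + (10172/57 + 60) = 19346 + 13592/57 = 1116314/57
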